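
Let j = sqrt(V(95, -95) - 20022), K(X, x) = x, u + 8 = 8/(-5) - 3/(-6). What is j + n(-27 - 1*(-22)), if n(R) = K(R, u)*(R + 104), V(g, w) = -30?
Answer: -9009/10 + 6*I*sqrt(557) ≈ -900.9 + 141.6*I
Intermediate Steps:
u = -91/10 (u = -8 + (8/(-5) - 3/(-6)) = -8 + (8*(-1/5) - 3*(-1/6)) = -8 + (-8/5 + 1/2) = -8 - 11/10 = -91/10 ≈ -9.1000)
j = 6*I*sqrt(557) (j = sqrt(-30 - 20022) = sqrt(-20052) = 6*I*sqrt(557) ≈ 141.6*I)
n(R) = -4732/5 - 91*R/10 (n(R) = -91*(R + 104)/10 = -91*(104 + R)/10 = -4732/5 - 91*R/10)
j + n(-27 - 1*(-22)) = 6*I*sqrt(557) + (-4732/5 - 91*(-27 - 1*(-22))/10) = 6*I*sqrt(557) + (-4732/5 - 91*(-27 + 22)/10) = 6*I*sqrt(557) + (-4732/5 - 91/10*(-5)) = 6*I*sqrt(557) + (-4732/5 + 91/2) = 6*I*sqrt(557) - 9009/10 = -9009/10 + 6*I*sqrt(557)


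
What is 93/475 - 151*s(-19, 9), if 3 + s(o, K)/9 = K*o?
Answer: 112321443/475 ≈ 2.3647e+5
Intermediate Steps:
s(o, K) = -27 + 9*K*o (s(o, K) = -27 + 9*(K*o) = -27 + 9*K*o)
93/475 - 151*s(-19, 9) = 93/475 - 151*(-27 + 9*9*(-19)) = 93*(1/475) - 151*(-27 - 1539) = 93/475 - 151*(-1566) = 93/475 + 236466 = 112321443/475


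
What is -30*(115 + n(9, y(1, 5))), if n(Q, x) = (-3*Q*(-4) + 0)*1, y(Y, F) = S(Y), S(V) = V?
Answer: -6690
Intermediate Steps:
y(Y, F) = Y
n(Q, x) = 12*Q (n(Q, x) = (12*Q + 0)*1 = (12*Q)*1 = 12*Q)
-30*(115 + n(9, y(1, 5))) = -30*(115 + 12*9) = -30*(115 + 108) = -30*223 = -6690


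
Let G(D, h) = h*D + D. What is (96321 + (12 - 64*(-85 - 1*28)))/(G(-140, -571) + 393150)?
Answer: 20713/94590 ≈ 0.21898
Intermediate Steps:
G(D, h) = D + D*h (G(D, h) = D*h + D = D + D*h)
(96321 + (12 - 64*(-85 - 1*28)))/(G(-140, -571) + 393150) = (96321 + (12 - 64*(-85 - 1*28)))/(-140*(1 - 571) + 393150) = (96321 + (12 - 64*(-85 - 28)))/(-140*(-570) + 393150) = (96321 + (12 - 64*(-113)))/(79800 + 393150) = (96321 + (12 + 7232))/472950 = (96321 + 7244)*(1/472950) = 103565*(1/472950) = 20713/94590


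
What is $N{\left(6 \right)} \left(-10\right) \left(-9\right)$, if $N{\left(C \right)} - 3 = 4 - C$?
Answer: $90$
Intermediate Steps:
$N{\left(C \right)} = 7 - C$ ($N{\left(C \right)} = 3 - \left(-4 + C\right) = 7 - C$)
$N{\left(6 \right)} \left(-10\right) \left(-9\right) = \left(7 - 6\right) \left(-10\right) \left(-9\right) = 1 \left(-10\right) \left(-9\right) = \left(-10\right) \left(-9\right) = 90$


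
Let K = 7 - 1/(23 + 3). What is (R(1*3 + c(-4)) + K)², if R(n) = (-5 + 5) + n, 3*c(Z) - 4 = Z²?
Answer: 1682209/6084 ≈ 276.50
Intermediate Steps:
c(Z) = 4/3 + Z²/3
R(n) = n (R(n) = 0 + n = n)
K = 181/26 (K = 7 - 1/26 = 181/26 ≈ 6.9615)
(R(1*3 + c(-4)) + K)² = ((1*3 + (4/3 + (⅓)*(-4)²)) + 181/26)² = ((3 + (4/3 + (⅓)*16)) + 181/26)² = ((3 + (4/3 + 16/3)) + 181/26)² = ((3 + 20/3) + 181/26)² = (29/3 + 181/26)² = (1297/78)² = 1682209/6084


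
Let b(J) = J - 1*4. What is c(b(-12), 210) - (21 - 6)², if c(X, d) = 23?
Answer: -202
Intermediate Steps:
b(J) = -4 + J (b(J) = J - 4 = -4 + J)
c(b(-12), 210) - (21 - 6)² = 23 - (21 - 6)² = 23 - 1*15² = 23 - 1*225 = 23 - 225 = -202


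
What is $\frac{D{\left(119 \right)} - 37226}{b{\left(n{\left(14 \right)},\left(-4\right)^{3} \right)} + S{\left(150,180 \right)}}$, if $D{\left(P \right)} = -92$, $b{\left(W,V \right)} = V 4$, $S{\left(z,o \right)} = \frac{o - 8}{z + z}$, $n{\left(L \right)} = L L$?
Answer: $\frac{2798850}{19157} \approx 146.1$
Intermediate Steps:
$n{\left(L \right)} = L^{2}$
$S{\left(z,o \right)} = \frac{-8 + o}{2 z}$
$b{\left(W,V \right)} = 4 V$
$\frac{D{\left(119 \right)} - 37226}{b{\left(n{\left(14 \right)},\left(-4\right)^{3} \right)} + S{\left(150,180 \right)}} = \frac{-92 - 37226}{4 \left(-4\right)^{3} + \frac{-8 + 180}{2 \cdot 150}} = - \frac{37318}{4 \left(-64\right) + \frac{1}{2} \cdot \frac{1}{150} \cdot 172} = - \frac{37318}{-256 + \frac{43}{75}} = - \frac{37318}{- \frac{19157}{75}} = \left(-37318\right) \left(- \frac{75}{19157}\right) = \frac{2798850}{19157}$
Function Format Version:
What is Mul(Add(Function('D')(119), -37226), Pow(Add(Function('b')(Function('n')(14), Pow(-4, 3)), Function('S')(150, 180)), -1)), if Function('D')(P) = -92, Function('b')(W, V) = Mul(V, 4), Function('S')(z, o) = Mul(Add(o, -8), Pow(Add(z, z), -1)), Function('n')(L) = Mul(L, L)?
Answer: Rational(2798850, 19157) ≈ 146.10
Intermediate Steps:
Function('n')(L) = Pow(L, 2)
Function('S')(z, o) = Mul(Rational(1, 2), Pow(z, -1), Add(-8, o)) (Function('S')(z, o) = Mul(Add(-8, o), Pow(Mul(2, z), -1)) = Mul(Add(-8, o), Mul(Rational(1, 2), Pow(z, -1))) = Mul(Rational(1, 2), Pow(z, -1), Add(-8, o)))
Function('b')(W, V) = Mul(4, V)
Mul(Add(Function('D')(119), -37226), Pow(Add(Function('b')(Function('n')(14), Pow(-4, 3)), Function('S')(150, 180)), -1)) = Mul(Add(-92, -37226), Pow(Add(Mul(4, Pow(-4, 3)), Mul(Rational(1, 2), Pow(150, -1), Add(-8, 180))), -1)) = Mul(-37318, Pow(Add(Mul(4, -64), Mul(Rational(1, 2), Rational(1, 150), 172)), -1)) = Mul(-37318, Pow(Add(-256, Rational(43, 75)), -1)) = Mul(-37318, Pow(Rational(-19157, 75), -1)) = Mul(-37318, Rational(-75, 19157)) = Rational(2798850, 19157)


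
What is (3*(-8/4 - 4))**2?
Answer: 324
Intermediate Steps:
(3*(-8/4 - 4))**2 = (3*(-8*1/4 - 4))**2 = (3*(-2 - 4))**2 = (3*(-6))**2 = (-18)**2 = 324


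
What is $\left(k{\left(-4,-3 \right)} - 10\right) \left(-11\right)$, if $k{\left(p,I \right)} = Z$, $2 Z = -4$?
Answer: $132$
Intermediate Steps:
$Z = -2$ ($Z = \frac{1}{2} \left(-4\right) = -2$)
$k{\left(p,I \right)} = -2$
$\left(k{\left(-4,-3 \right)} - 10\right) \left(-11\right) = \left(-2 - 10\right) \left(-11\right) = \left(-12\right) \left(-11\right) = 132$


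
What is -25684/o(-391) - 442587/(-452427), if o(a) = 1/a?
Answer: 1514491084725/150809 ≈ 1.0042e+7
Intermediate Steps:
-25684/o(-391) - 442587/(-452427) = -25684/(1/(-391)) - 442587/(-452427) = -25684/(-1/391) - 442587*(-1/452427) = -25684*(-391) + 147529/150809 = 10042444 + 147529/150809 = 1514491084725/150809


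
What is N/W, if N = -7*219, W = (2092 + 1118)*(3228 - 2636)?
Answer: -511/633440 ≈ -0.00080671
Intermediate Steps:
W = 1900320 (W = 3210*592 = 1900320)
N = -1533
N/W = -1533/1900320 = -1533*1/1900320 = -511/633440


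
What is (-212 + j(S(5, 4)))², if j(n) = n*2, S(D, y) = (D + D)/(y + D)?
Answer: 3564544/81 ≈ 44007.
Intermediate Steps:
S(D, y) = 2*D/(D + y) (S(D, y) = (2*D)/(D + y) = 2*D/(D + y))
j(n) = 2*n
(-212 + j(S(5, 4)))² = (-212 + 2*(2*5/(5 + 4)))² = (-212 + 2*(2*5/9))² = (-212 + 2*(2*5*(⅑)))² = (-212 + 2*(10/9))² = (-212 + 20/9)² = (-1888/9)² = 3564544/81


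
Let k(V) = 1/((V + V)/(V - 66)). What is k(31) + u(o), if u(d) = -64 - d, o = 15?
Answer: -4933/62 ≈ -79.564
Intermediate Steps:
k(V) = (-66 + V)/(2*V) (k(V) = 1/((2*V)/(-66 + V)) = 1/(2*V/(-66 + V)) = (-66 + V)/(2*V))
k(31) + u(o) = (1/2)*(-66 + 31)/31 + (-64 - 1*15) = (1/2)*(1/31)*(-35) + (-64 - 15) = -35/62 - 79 = -4933/62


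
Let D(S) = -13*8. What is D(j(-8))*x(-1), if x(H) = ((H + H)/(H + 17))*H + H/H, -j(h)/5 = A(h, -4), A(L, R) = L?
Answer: -117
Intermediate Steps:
j(h) = -5*h
D(S) = -104
x(H) = 1 + 2*H**2/(17 + H) (x(H) = ((2*H)/(17 + H))*H + 1 = (2*H/(17 + H))*H + 1 = 2*H**2/(17 + H) + 1 = 1 + 2*H**2/(17 + H))
D(j(-8))*x(-1) = -104*(17 - 1 + 2*(-1)**2)/(17 - 1) = -104*(17 - 1 + 2*1)/16 = -13*(17 - 1 + 2)/2 = -13*18/2 = -104*9/8 = -117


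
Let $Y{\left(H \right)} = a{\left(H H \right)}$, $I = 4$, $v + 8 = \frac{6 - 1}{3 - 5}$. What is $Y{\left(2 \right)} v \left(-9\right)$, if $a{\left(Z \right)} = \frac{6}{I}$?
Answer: $\frac{567}{4} \approx 141.75$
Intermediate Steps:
$v = - \frac{21}{2}$ ($v = -8 + \frac{6 - 1}{3 - 5} = -8 + \frac{5}{-2} = -8 + 5 \left(- \frac{1}{2}\right) = -8 - \frac{5}{2} = - \frac{21}{2} \approx -10.5$)
$a{\left(Z \right)} = \frac{3}{2}$ ($a{\left(Z \right)} = \frac{6}{4} = 6 \cdot \frac{1}{4} = \frac{3}{2}$)
$Y{\left(H \right)} = \frac{3}{2}$
$Y{\left(2 \right)} v \left(-9\right) = \frac{3}{2} \left(- \frac{21}{2}\right) \left(-9\right) = \left(- \frac{63}{4}\right) \left(-9\right) = \frac{567}{4}$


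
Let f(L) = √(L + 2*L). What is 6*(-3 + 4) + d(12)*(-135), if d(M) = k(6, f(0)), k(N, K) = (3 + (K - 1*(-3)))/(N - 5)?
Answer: -804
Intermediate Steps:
f(L) = √3*√L (f(L) = √(3*L) = √3*√L)
k(N, K) = (6 + K)/(-5 + N) (k(N, K) = (3 + (K + 3))/(-5 + N) = (3 + (3 + K))/(-5 + N) = (6 + K)/(-5 + N))
d(M) = 6 (d(M) = (6 + √3*√0)/(-5 + 6) = (6 + √3*0)/1 = 1*(6 + 0) = 1*6 = 6)
6*(-3 + 4) + d(12)*(-135) = 6*(-3 + 4) + 6*(-135) = 6*1 - 810 = 6 - 810 = -804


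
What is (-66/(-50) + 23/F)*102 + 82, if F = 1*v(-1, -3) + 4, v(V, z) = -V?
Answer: 17146/25 ≈ 685.84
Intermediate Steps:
F = 5 (F = 1*(-1*(-1)) + 4 = 1*1 + 4 = 1 + 4 = 5)
(-66/(-50) + 23/F)*102 + 82 = (-66/(-50) + 23/5)*102 + 82 = (-66*(-1/50) + 23*(⅕))*102 + 82 = (33/25 + 23/5)*102 + 82 = (148/25)*102 + 82 = 15096/25 + 82 = 17146/25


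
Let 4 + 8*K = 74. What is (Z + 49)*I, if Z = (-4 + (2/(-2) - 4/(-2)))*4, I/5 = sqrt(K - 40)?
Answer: 925*I*sqrt(5)/2 ≈ 1034.2*I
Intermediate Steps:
K = 35/4 (K = -1/2 + (1/8)*74 = -1/2 + 37/4 = 35/4 ≈ 8.7500)
I = 25*I*sqrt(5)/2 (I = 5*sqrt(35/4 - 40) = 5*sqrt(-125/4) = 5*(5*I*sqrt(5)/2) = 25*I*sqrt(5)/2 ≈ 27.951*I)
Z = -12 (Z = (-4 + (2*(-1/2) - 4*(-1/2)))*4 = (-4 + (-1 + 2))*4 = (-4 + 1)*4 = -3*4 = -12)
(Z + 49)*I = (-12 + 49)*(25*I*sqrt(5)/2) = 37*(25*I*sqrt(5)/2) = 925*I*sqrt(5)/2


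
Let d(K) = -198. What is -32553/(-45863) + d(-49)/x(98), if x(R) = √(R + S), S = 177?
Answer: 32553/45863 - 18*√11/5 ≈ -11.230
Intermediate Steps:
x(R) = √(177 + R) (x(R) = √(R + 177) = √(177 + R))
-32553/(-45863) + d(-49)/x(98) = -32553/(-45863) - 198/√(177 + 98) = -32553*(-1/45863) - 198*√11/55 = 32553/45863 - 198*√11/55 = 32553/45863 - 18*√11/5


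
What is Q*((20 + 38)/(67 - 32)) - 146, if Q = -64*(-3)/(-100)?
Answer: -130534/875 ≈ -149.18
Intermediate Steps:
Q = -48/25 (Q = -16*(-12)*(-1/100) = 192*(-1/100) = -48/25 ≈ -1.9200)
Q*((20 + 38)/(67 - 32)) - 146 = -48*(20 + 38)/(25*(67 - 32)) - 146 = -2784/(25*35) - 146 = -48/25*58/35 - 146 = -2784/875 - 146 = -130534/875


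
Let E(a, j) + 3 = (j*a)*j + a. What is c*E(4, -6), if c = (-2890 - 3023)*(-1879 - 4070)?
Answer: 5100583365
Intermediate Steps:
E(a, j) = -3 + a + a*j² (E(a, j) = -3 + ((j*a)*j + a) = -3 + ((a*j)*j + a) = -3 + (a*j² + a) = -3 + (a + a*j²) = -3 + a + a*j²)
c = 35176437 (c = -5913*(-5949) = 35176437)
c*E(4, -6) = 35176437*(-3 + 4 + 4*(-6)²) = 35176437*(-3 + 4 + 4*36) = 35176437*(-3 + 4 + 144) = 35176437*145 = 5100583365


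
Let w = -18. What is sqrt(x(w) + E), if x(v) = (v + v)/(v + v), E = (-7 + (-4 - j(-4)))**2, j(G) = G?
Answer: 5*sqrt(2) ≈ 7.0711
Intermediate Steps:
E = 49 (E = (-7 + (-4 - 1*(-4)))**2 = (-7 + (-4 + 4))**2 = (-7 + 0)**2 = (-7)**2 = 49)
x(v) = 1 (x(v) = (2*v)/((2*v)) = (2*v)*(1/(2*v)) = 1)
sqrt(x(w) + E) = sqrt(1 + 49) = sqrt(50) = 5*sqrt(2)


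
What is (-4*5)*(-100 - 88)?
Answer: 3760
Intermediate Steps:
(-4*5)*(-100 - 88) = -20*(-188) = 3760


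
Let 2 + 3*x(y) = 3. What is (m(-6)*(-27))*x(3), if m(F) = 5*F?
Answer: 270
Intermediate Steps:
x(y) = 1/3 (x(y) = -2/3 + (1/3)*3 = -2/3 + 1 = 1/3)
(m(-6)*(-27))*x(3) = ((5*(-6))*(-27))*(1/3) = -30*(-27)*(1/3) = 810*(1/3) = 270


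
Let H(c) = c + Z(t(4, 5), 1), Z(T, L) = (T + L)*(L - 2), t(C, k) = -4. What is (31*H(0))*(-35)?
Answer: -3255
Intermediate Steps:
Z(T, L) = (-2 + L)*(L + T) (Z(T, L) = (L + T)*(-2 + L) = (-2 + L)*(L + T))
H(c) = 3 + c (H(c) = c + (1**2 - 2*1 - 2*(-4) + 1*(-4)) = c + (1 - 2 + 8 - 4) = c + 3 = 3 + c)
(31*H(0))*(-35) = (31*(3 + 0))*(-35) = (31*3)*(-35) = 93*(-35) = -3255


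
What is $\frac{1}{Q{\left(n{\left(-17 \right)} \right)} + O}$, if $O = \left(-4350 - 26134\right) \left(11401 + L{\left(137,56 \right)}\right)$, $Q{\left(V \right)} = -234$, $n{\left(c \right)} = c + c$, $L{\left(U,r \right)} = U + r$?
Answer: $- \frac{1}{353431730} \approx -2.8294 \cdot 10^{-9}$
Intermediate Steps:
$n{\left(c \right)} = 2 c$
$O = -353431496$ ($O = \left(-4350 - 26134\right) \left(11401 + \left(137 + 56\right)\right) = - 30484 \left(11401 + 193\right) = \left(-30484\right) 11594 = -353431496$)
$\frac{1}{Q{\left(n{\left(-17 \right)} \right)} + O} = \frac{1}{-234 - 353431496} = \frac{1}{-353431730} = - \frac{1}{353431730}$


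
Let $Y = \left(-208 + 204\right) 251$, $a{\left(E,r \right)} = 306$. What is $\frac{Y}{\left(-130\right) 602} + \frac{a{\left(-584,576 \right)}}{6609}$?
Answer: $\frac{2548583}{43101695} \approx 0.05913$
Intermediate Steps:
$Y = -1004$ ($Y = \left(-4\right) 251 = -1004$)
$\frac{Y}{\left(-130\right) 602} + \frac{a{\left(-584,576 \right)}}{6609} = - \frac{1004}{\left(-130\right) 602} + \frac{306}{6609} = - \frac{1004}{-78260} + 306 \cdot \frac{1}{6609} = \left(-1004\right) \left(- \frac{1}{78260}\right) + \frac{102}{2203} = \frac{251}{19565} + \frac{102}{2203} = \frac{2548583}{43101695}$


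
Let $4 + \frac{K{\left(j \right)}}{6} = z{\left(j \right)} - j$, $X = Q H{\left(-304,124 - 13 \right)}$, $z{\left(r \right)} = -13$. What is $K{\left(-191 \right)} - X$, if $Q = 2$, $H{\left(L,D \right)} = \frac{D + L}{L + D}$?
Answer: $1042$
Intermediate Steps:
$H{\left(L,D \right)} = 1$ ($H{\left(L,D \right)} = \frac{D + L}{D + L} = 1$)
$X = 2$ ($X = 2 \cdot 1 = 2$)
$K{\left(j \right)} = -102 - 6 j$ ($K{\left(j \right)} = -24 + 6 \left(-13 - j\right) = -24 - \left(78 + 6 j\right) = -102 - 6 j$)
$K{\left(-191 \right)} - X = \left(-102 - -1146\right) - 2 = \left(-102 + 1146\right) - 2 = 1044 - 2 = 1042$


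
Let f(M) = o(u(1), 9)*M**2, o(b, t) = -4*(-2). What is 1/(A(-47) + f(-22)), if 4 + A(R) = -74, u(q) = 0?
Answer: 1/3794 ≈ 0.00026357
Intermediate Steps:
o(b, t) = 8
f(M) = 8*M**2
A(R) = -78 (A(R) = -4 - 74 = -78)
1/(A(-47) + f(-22)) = 1/(-78 + 8*(-22)**2) = 1/(-78 + 8*484) = 1/(-78 + 3872) = 1/3794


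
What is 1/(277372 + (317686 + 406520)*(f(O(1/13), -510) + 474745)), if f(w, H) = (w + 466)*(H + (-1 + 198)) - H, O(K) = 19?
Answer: 1/234244708072 ≈ 4.2690e-12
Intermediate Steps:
f(w, H) = -H + (197 + H)*(466 + w) (f(w, H) = (466 + w)*(H + 197) - H = (466 + w)*(197 + H) - H = (197 + H)*(466 + w) - H = -H + (197 + H)*(466 + w))
1/(277372 + (317686 + 406520)*(f(O(1/13), -510) + 474745)) = 1/(277372 + (317686 + 406520)*((91802 + 197*19 + 465*(-510) - 510*19) + 474745)) = 1/(277372 + 724206*((91802 + 3743 - 237150 - 9690) + 474745)) = 1/(277372 + 724206*(-151295 + 474745)) = 1/(277372 + 724206*323450) = 1/(277372 + 234244430700) = 1/234244708072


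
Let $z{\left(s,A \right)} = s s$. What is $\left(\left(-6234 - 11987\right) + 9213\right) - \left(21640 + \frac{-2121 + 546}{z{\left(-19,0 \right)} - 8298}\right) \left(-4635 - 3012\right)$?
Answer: $\frac{1313363879489}{7937} \approx 1.6547 \cdot 10^{8}$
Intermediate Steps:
$z{\left(s,A \right)} = s^{2}$
$\left(\left(-6234 - 11987\right) + 9213\right) - \left(21640 + \frac{-2121 + 546}{z{\left(-19,0 \right)} - 8298}\right) \left(-4635 - 3012\right) = \left(\left(-6234 - 11987\right) + 9213\right) - \left(21640 + \frac{-2121 + 546}{\left(-19\right)^{2} - 8298}\right) \left(-4635 - 3012\right) = \left(-18221 + 9213\right) - \left(21640 - \frac{1575}{361 - 8298}\right) \left(-7647\right) = -9008 - \left(21640 - \frac{1575}{-7937}\right) \left(-7647\right) = -9008 - \left(21640 - - \frac{1575}{7937}\right) \left(-7647\right) = -9008 - \left(21640 + \frac{1575}{7937}\right) \left(-7647\right) = -9008 - \frac{171758255}{7937} \left(-7647\right) = -9008 - - \frac{1313435375985}{7937} = -9008 + \frac{1313435375985}{7937} = \frac{1313363879489}{7937}$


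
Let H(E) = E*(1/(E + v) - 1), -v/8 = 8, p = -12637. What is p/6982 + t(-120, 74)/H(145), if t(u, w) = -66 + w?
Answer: -4722298/2530975 ≈ -1.8658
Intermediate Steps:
v = -64 (v = -8*8 = -64)
H(E) = E*(-1 + 1/(-64 + E)) (H(E) = E*(1/(E - 64) - 1) = E*(1/(-64 + E) - 1) = E*(-1 + 1/(-64 + E)))
p/6982 + t(-120, 74)/H(145) = -12637/6982 + (-66 + 74)/((145*(65 - 1*145)/(-64 + 145))) = -12637*1/6982 + 8/((145*(65 - 145)/81)) = -12637/6982 + 8/((145*(1/81)*(-80))) = -12637/6982 + 8/(-11600/81) = -12637/6982 + 8*(-81/11600) = -12637/6982 - 81/1450 = -4722298/2530975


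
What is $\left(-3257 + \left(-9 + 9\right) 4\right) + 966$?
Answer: $-2291$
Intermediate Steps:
$\left(-3257 + \left(-9 + 9\right) 4\right) + 966 = \left(-3257 + 0 \cdot 4\right) + 966 = \left(-3257 + 0\right) + 966 = -3257 + 966 = -2291$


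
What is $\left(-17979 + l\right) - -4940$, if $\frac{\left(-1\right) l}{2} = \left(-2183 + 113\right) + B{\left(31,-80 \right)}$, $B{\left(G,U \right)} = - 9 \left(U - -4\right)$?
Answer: $-10267$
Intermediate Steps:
$B{\left(G,U \right)} = -36 - 9 U$ ($B{\left(G,U \right)} = - 9 \left(U + 4\right) = - 9 \left(4 + U\right) = -36 - 9 U$)
$l = 2772$ ($l = - 2 \left(\left(-2183 + 113\right) - -684\right) = - 2 \left(-2070 + \left(-36 + 720\right)\right) = - 2 \left(-2070 + 684\right) = \left(-2\right) \left(-1386\right) = 2772$)
$\left(-17979 + l\right) - -4940 = \left(-17979 + 2772\right) - -4940 = -15207 + 4940 = -10267$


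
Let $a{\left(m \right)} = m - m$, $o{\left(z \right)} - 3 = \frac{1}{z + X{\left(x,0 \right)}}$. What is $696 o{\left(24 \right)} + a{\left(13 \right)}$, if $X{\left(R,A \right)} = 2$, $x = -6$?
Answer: $\frac{27492}{13} \approx 2114.8$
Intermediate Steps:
$o{\left(z \right)} = 3 + \frac{1}{2 + z}$ ($o{\left(z \right)} = 3 + \frac{1}{z + 2} = 3 + \frac{1}{2 + z}$)
$a{\left(m \right)} = 0$
$696 o{\left(24 \right)} + a{\left(13 \right)} = 696 \frac{7 + 3 \cdot 24}{2 + 24} + 0 = 696 \frac{7 + 72}{26} + 0 = 696 \cdot \frac{1}{26} \cdot 79 + 0 = 696 \cdot \frac{79}{26} + 0 = \frac{27492}{13} + 0 = \frac{27492}{13}$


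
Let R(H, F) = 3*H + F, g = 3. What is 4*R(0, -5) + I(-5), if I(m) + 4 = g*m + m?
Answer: -44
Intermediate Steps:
R(H, F) = F + 3*H
I(m) = -4 + 4*m (I(m) = -4 + (3*m + m) = -4 + 4*m)
4*R(0, -5) + I(-5) = 4*(-5 + 3*0) + (-4 + 4*(-5)) = 4*(-5 + 0) + (-4 - 20) = 4*(-5) - 24 = -20 - 24 = -44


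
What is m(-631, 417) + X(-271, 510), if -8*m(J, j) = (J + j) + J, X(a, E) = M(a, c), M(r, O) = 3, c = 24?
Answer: 869/8 ≈ 108.63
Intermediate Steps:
X(a, E) = 3
m(J, j) = -J/4 - j/8 (m(J, j) = -((J + j) + J)/8 = -(j + 2*J)/8 = -J/4 - j/8)
m(-631, 417) + X(-271, 510) = (-¼*(-631) - ⅛*417) + 3 = (631/4 - 417/8) + 3 = 845/8 + 3 = 869/8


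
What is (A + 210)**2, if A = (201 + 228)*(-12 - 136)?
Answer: 4004611524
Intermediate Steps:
A = -63492 (A = 429*(-148) = -63492)
(A + 210)**2 = (-63492 + 210)**2 = (-63282)**2 = 4004611524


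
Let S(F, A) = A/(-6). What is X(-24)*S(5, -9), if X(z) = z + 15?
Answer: -27/2 ≈ -13.500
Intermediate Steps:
S(F, A) = -A/6 (S(F, A) = A*(-⅙) = -A/6)
X(z) = 15 + z
X(-24)*S(5, -9) = (15 - 24)*(-⅙*(-9)) = -9*3/2 = -27/2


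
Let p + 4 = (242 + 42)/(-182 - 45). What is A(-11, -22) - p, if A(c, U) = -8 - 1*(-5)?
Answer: 511/227 ≈ 2.2511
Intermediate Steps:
A(c, U) = -3 (A(c, U) = -8 + 5 = -3)
p = -1192/227 (p = -4 + (242 + 42)/(-182 - 45) = -4 + 284/(-227) = -4 + 284*(-1/227) = -4 - 284/227 = -1192/227 ≈ -5.2511)
A(-11, -22) - p = -3 - 1*(-1192/227) = -3 + 1192/227 = 511/227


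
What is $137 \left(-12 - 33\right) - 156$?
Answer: $-6321$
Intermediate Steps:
$137 \left(-12 - 33\right) - 156 = 137 \left(-45\right) - 156 = -6165 - 156 = -6321$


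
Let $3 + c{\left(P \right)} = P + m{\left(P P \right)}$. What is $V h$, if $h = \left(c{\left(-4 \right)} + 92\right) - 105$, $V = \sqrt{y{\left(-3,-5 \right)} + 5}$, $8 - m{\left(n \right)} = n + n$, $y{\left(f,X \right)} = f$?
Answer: $- 44 \sqrt{2} \approx -62.225$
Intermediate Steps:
$m{\left(n \right)} = 8 - 2 n$ ($m{\left(n \right)} = 8 - \left(n + n\right) = 8 - 2 n$)
$V = \sqrt{2}$ ($V = \sqrt{-3 + 5} = \sqrt{2} \approx 1.4142$)
$c{\left(P \right)} = 5 + P - 2 P^{2}$ ($c{\left(P \right)} = -3 - \left(-8 - P + 2 P P\right) = -3 - \left(-8 - P + 2 P^{2}\right) = -3 + \left(8 + P - 2 P^{2}\right) = 5 + P - 2 P^{2}$)
$h = -44$ ($h = \left(\left(5 - 4 - 2 \left(-4\right)^{2}\right) + 92\right) - 105 = \left(\left(5 - 4 - 32\right) + 92\right) - 105 = \left(-31 + 92\right) - 105 = 61 - 105 = -44$)
$V h = \sqrt{2} \left(-44\right) = - 44 \sqrt{2}$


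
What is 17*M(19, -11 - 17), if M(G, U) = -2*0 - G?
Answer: -323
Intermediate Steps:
M(G, U) = -G (M(G, U) = 0 - G = -G)
17*M(19, -11 - 17) = 17*(-1*19) = 17*(-19) = -323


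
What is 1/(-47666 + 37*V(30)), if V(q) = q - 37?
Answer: -1/47925 ≈ -2.0866e-5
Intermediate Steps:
V(q) = -37 + q
1/(-47666 + 37*V(30)) = 1/(-47666 + 37*(-37 + 30)) = 1/(-47666 + 37*(-7)) = 1/(-47666 - 259) = 1/(-47925) = -1/47925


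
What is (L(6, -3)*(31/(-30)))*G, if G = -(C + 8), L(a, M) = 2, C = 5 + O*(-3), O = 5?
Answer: -62/15 ≈ -4.1333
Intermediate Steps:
C = -10 (C = 5 + 5*(-3) = 5 - 15 = -10)
G = 2 (G = -(-10 + 8) = -1*(-2) = 2)
(L(6, -3)*(31/(-30)))*G = (2*(31/(-30)))*2 = (2*(31*(-1/30)))*2 = (2*(-31/30))*2 = -31/15*2 = -62/15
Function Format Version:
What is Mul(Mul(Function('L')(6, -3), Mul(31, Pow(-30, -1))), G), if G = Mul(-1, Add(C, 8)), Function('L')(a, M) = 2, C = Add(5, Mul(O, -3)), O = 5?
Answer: Rational(-62, 15) ≈ -4.1333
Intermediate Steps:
C = -10 (C = Add(5, Mul(5, -3)) = Add(5, -15) = -10)
G = 2 (G = Mul(-1, Add(-10, 8)) = Mul(-1, -2) = 2)
Mul(Mul(Function('L')(6, -3), Mul(31, Pow(-30, -1))), G) = Mul(Mul(2, Mul(31, Pow(-30, -1))), 2) = Mul(Mul(2, Mul(31, Rational(-1, 30))), 2) = Mul(Mul(2, Rational(-31, 30)), 2) = Mul(Rational(-31, 15), 2) = Rational(-62, 15)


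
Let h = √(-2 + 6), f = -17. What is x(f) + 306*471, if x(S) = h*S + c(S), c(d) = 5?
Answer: 144097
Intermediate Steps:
h = 2 (h = √4 = 2)
x(S) = 5 + 2*S (x(S) = 2*S + 5 = 5 + 2*S)
x(f) + 306*471 = (5 + 2*(-17)) + 306*471 = (5 - 34) + 144126 = -29 + 144126 = 144097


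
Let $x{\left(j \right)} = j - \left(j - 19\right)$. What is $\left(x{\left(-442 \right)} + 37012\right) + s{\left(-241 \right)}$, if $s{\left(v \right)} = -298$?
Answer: $36733$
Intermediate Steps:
$x{\left(j \right)} = 19$ ($x{\left(j \right)} = j - \left(-19 + j\right) = 19$)
$\left(x{\left(-442 \right)} + 37012\right) + s{\left(-241 \right)} = \left(19 + 37012\right) - 298 = 37031 - 298 = 36733$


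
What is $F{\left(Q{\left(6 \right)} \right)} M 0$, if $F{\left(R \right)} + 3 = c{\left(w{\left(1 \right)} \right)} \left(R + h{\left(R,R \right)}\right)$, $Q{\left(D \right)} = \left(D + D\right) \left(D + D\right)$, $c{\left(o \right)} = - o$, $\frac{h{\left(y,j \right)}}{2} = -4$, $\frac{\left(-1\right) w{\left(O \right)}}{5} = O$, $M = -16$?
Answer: $0$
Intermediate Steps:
$w{\left(O \right)} = - 5 O$
$h{\left(y,j \right)} = -8$ ($h{\left(y,j \right)} = 2 \left(-4\right) = -8$)
$Q{\left(D \right)} = 4 D^{2}$ ($Q{\left(D \right)} = 2 D 2 D = 4 D^{2}$)
$F{\left(R \right)} = -43 + 5 R$ ($F{\left(R \right)} = -3 + - \left(-5\right) 1 \left(R - 8\right) = -3 + \left(-1\right) \left(-5\right) \left(-8 + R\right) = -3 + 5 \left(-8 + R\right) = -3 + \left(-40 + 5 R\right) = -43 + 5 R$)
$F{\left(Q{\left(6 \right)} \right)} M 0 = \left(-43 + 5 \cdot 4 \cdot 6^{2}\right) \left(-16\right) 0 = \left(-43 + 5 \cdot 4 \cdot 36\right) \left(-16\right) 0 = \left(-43 + 5 \cdot 144\right) \left(-16\right) 0 = \left(-43 + 720\right) \left(-16\right) 0 = 677 \left(-16\right) 0 = \left(-10832\right) 0 = 0$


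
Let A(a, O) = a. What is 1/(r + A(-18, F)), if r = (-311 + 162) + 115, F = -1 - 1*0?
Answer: -1/52 ≈ -0.019231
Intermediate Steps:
F = -1 (F = -1 + 0 = -1)
r = -34 (r = -149 + 115 = -34)
1/(r + A(-18, F)) = 1/(-34 - 18) = 1/(-52) = -1/52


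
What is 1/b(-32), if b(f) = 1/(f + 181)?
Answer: 149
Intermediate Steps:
b(f) = 1/(181 + f)
1/b(-32) = 1/(1/(181 - 32)) = 1/(1/149) = 149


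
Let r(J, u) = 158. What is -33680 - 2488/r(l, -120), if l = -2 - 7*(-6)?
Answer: -2661964/79 ≈ -33696.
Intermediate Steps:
l = 40 (l = -2 + 42 = 40)
-33680 - 2488/r(l, -120) = -33680 - 2488/158 = -33680 - 2488*1/158 = -33680 - 1244/79 = -2661964/79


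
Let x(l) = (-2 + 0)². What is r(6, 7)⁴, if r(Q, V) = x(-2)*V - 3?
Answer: 390625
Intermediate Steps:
x(l) = 4 (x(l) = (-2)² = 4)
r(Q, V) = -3 + 4*V (r(Q, V) = 4*V - 3 = -3 + 4*V)
r(6, 7)⁴ = (-3 + 4*7)⁴ = (-3 + 28)⁴ = 25⁴ = 390625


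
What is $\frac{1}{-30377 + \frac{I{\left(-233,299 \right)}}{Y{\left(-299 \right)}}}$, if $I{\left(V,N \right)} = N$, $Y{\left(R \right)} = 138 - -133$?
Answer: $- \frac{271}{8231868} \approx -3.2921 \cdot 10^{-5}$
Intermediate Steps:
$Y{\left(R \right)} = 271$ ($Y{\left(R \right)} = 138 + 133 = 271$)
$\frac{1}{-30377 + \frac{I{\left(-233,299 \right)}}{Y{\left(-299 \right)}}} = \frac{1}{-30377 + \frac{299}{271}} = \frac{1}{- \frac{8231868}{271}} = - \frac{271}{8231868}$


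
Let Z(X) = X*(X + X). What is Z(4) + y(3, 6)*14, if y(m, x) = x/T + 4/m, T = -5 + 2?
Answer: 68/3 ≈ 22.667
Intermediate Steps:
T = -3
y(m, x) = 4/m - x/3 (y(m, x) = x/(-3) + 4/m = x*(-1/3) + 4/m = -x/3 + 4/m = 4/m - x/3)
Z(X) = 2*X**2 (Z(X) = X*(2*X) = 2*X**2)
Z(4) + y(3, 6)*14 = 2*4**2 + (4/3 - 1/3*6)*14 = 2*16 + (4*(1/3) - 2)*14 = 32 + (4/3 - 2)*14 = 32 - 2/3*14 = 32 - 28/3 = 68/3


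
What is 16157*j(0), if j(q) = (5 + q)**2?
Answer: 403925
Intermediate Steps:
16157*j(0) = 16157*(5 + 0)**2 = 16157*5**2 = 16157*25 = 403925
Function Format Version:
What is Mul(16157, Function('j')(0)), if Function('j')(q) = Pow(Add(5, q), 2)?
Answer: 403925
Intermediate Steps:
Mul(16157, Function('j')(0)) = Mul(16157, Pow(Add(5, 0), 2)) = Mul(16157, Pow(5, 2)) = Mul(16157, 25) = 403925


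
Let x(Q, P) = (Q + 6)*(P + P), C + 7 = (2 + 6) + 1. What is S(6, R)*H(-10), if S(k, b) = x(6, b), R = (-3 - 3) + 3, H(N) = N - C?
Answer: 864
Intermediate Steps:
C = 2 (C = -7 + ((2 + 6) + 1) = -7 + (8 + 1) = -7 + 9 = 2)
H(N) = -2 + N (H(N) = N - 1*2 = N - 2 = -2 + N)
R = -3 (R = -6 + 3 = -3)
x(Q, P) = 2*P*(6 + Q) (x(Q, P) = (6 + Q)*(2*P) = 2*P*(6 + Q))
S(k, b) = 24*b (S(k, b) = 2*b*(6 + 6) = 2*b*12 = 24*b)
S(6, R)*H(-10) = (24*(-3))*(-2 - 10) = -72*(-12) = 864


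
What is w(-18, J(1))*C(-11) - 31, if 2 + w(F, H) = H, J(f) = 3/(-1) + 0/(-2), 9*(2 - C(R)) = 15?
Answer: -98/3 ≈ -32.667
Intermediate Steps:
C(R) = 1/3 (C(R) = 2 - 1/9*15 = 2 - 5/3 = 1/3)
J(f) = -3 (J(f) = 3*(-1) + 0*(-1/2) = -3 + 0 = -3)
w(F, H) = -2 + H
w(-18, J(1))*C(-11) - 31 = (-2 - 3)*(1/3) - 31 = -5*1/3 - 31 = -5/3 - 31 = -98/3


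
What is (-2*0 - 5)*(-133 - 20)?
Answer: 765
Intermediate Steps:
(-2*0 - 5)*(-133 - 20) = (0 - 5)*(-153) = -5*(-153) = 765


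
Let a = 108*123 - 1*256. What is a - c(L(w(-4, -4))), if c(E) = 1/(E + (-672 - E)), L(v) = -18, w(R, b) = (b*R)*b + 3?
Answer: 8754817/672 ≈ 13028.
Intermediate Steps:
w(R, b) = 3 + R*b² (w(R, b) = (R*b)*b + 3 = R*b² + 3 = 3 + R*b²)
c(E) = -1/672 (c(E) = 1/(-672) = -1/672)
a = 13028 (a = 13284 - 256 = 13028)
a - c(L(w(-4, -4))) = 13028 - 1*(-1/672) = 13028 + 1/672 = 8754817/672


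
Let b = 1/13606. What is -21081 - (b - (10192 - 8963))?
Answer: -270106313/13606 ≈ -19852.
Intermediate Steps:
b = 1/13606 ≈ 7.3497e-5
-21081 - (b - (10192 - 8963)) = -21081 - (1/13606 - (10192 - 8963)) = -21081 - (1/13606 - 1*1229) = -21081 - (1/13606 - 1229) = -21081 - 1*(-16721773/13606) = -21081 + 16721773/13606 = -270106313/13606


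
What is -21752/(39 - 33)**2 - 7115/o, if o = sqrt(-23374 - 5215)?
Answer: -5438/9 + 7115*I*sqrt(28589)/28589 ≈ -604.22 + 42.08*I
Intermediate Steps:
o = I*sqrt(28589) (o = sqrt(-28589) = I*sqrt(28589) ≈ 169.08*I)
-21752/(39 - 33)**2 - 7115/o = -21752/(39 - 33)**2 - 7115*(-I*sqrt(28589)/28589) = -21752/(6**2) - (-7115)*I*sqrt(28589)/28589 = -21752/36 + 7115*I*sqrt(28589)/28589 = -21752*1/36 + 7115*I*sqrt(28589)/28589 = -5438/9 + 7115*I*sqrt(28589)/28589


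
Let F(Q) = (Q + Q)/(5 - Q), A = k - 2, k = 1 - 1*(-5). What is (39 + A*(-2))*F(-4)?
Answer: -248/9 ≈ -27.556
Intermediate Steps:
k = 6 (k = 1 + 5 = 6)
A = 4 (A = 6 - 2 = 4)
F(Q) = 2*Q/(5 - Q) (F(Q) = (2*Q)/(5 - Q) = 2*Q/(5 - Q))
(39 + A*(-2))*F(-4) = (39 + 4*(-2))*(-2*(-4)/(-5 - 4)) = (39 - 8)*(-2*(-4)/(-9)) = 31*(-2*(-4)*(-⅑)) = 31*(-8/9) = -248/9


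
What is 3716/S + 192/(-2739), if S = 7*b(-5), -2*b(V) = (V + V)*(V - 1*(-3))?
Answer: -1698594/31955 ≈ -53.156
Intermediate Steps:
b(V) = -V*(3 + V) (b(V) = -(V + V)*(V - 1*(-3))/2 = -2*V*(V + 3)/2 = -2*V*(3 + V)/2 = -V*(3 + V))
S = -70 (S = 7*(-1*(-5)*(3 - 5)) = 7*(-1*(-5)*(-2)) = 7*(-10) = -70)
3716/S + 192/(-2739) = 3716/(-70) + 192/(-2739) = 3716*(-1/70) + 192*(-1/2739) = -1858/35 - 64/913 = -1698594/31955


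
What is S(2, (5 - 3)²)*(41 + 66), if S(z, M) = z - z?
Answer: 0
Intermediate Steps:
S(z, M) = 0
S(2, (5 - 3)²)*(41 + 66) = 0*(41 + 66) = 0*107 = 0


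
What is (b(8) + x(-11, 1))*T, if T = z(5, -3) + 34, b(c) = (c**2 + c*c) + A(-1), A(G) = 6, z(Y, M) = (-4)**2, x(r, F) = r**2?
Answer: 12750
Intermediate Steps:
z(Y, M) = 16
b(c) = 6 + 2*c**2 (b(c) = (c**2 + c*c) + 6 = (c**2 + c**2) + 6 = 2*c**2 + 6 = 6 + 2*c**2)
T = 50 (T = 16 + 34 = 50)
(b(8) + x(-11, 1))*T = ((6 + 2*8**2) + (-11)**2)*50 = ((6 + 2*64) + 121)*50 = ((6 + 128) + 121)*50 = (134 + 121)*50 = 255*50 = 12750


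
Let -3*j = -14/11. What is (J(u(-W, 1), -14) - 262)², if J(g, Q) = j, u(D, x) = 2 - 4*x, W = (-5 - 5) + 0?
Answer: 74511424/1089 ≈ 68422.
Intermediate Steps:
W = -10 (W = -10 + 0 = -10)
j = 14/33 (j = -(-14)/(3*11) = -⅓*(-14/11) = 14/33 ≈ 0.42424)
J(g, Q) = 14/33
(J(u(-W, 1), -14) - 262)² = (14/33 - 262)² = (-8632/33)² = 74511424/1089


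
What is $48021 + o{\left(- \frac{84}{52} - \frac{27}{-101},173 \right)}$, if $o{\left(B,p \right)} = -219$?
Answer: $47802$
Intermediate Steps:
$48021 + o{\left(- \frac{84}{52} - \frac{27}{-101},173 \right)} = 48021 - 219 = 47802$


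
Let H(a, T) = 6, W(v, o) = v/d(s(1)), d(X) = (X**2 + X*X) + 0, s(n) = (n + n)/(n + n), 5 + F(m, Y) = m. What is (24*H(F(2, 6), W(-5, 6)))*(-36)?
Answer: -5184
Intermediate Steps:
F(m, Y) = -5 + m
s(n) = 1 (s(n) = (2*n)/((2*n)) = (2*n)*(1/(2*n)) = 1)
d(X) = 2*X**2 (d(X) = (X**2 + X**2) + 0 = 2*X**2 + 0 = 2*X**2)
W(v, o) = v/2 (W(v, o) = v/((2*1**2)) = v/((2*1)) = v/2)
(24*H(F(2, 6), W(-5, 6)))*(-36) = (24*6)*(-36) = 144*(-36) = -5184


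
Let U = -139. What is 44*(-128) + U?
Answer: -5771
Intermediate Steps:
44*(-128) + U = 44*(-128) - 139 = -5632 - 139 = -5771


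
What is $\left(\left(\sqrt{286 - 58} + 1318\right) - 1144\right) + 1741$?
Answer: $1915 + 2 \sqrt{57} \approx 1930.1$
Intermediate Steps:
$\left(\left(\sqrt{286 - 58} + 1318\right) - 1144\right) + 1741 = \left(\left(\sqrt{228} + 1318\right) - 1144\right) + 1741 = \left(\left(2 \sqrt{57} + 1318\right) - 1144\right) + 1741 = \left(\left(1318 + 2 \sqrt{57}\right) - 1144\right) + 1741 = \left(174 + 2 \sqrt{57}\right) + 1741 = 1915 + 2 \sqrt{57}$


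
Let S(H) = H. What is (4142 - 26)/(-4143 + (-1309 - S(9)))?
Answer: -4116/5461 ≈ -0.75371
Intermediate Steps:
(4142 - 26)/(-4143 + (-1309 - S(9))) = (4142 - 26)/(-4143 + (-1309 - 1*9)) = 4116/(-4143 + (-1309 - 9)) = 4116/(-4143 - 1318) = 4116/(-5461) = 4116*(-1/5461) = -4116/5461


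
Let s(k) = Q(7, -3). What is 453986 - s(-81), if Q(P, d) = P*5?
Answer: 453951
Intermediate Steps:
Q(P, d) = 5*P
s(k) = 35 (s(k) = 5*7 = 35)
453986 - s(-81) = 453986 - 1*35 = 453986 - 35 = 453951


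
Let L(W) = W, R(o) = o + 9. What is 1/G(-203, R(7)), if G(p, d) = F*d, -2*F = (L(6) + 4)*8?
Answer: -1/640 ≈ -0.0015625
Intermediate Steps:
R(o) = 9 + o
F = -40 (F = -(6 + 4)*8/2 = -5*8 = -½*80 = -40)
G(p, d) = -40*d
1/G(-203, R(7)) = 1/(-40*(9 + 7)) = 1/(-40*16) = 1/(-640) = -1/640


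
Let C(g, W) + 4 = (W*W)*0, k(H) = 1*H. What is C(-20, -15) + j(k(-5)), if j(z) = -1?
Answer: -5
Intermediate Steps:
k(H) = H
C(g, W) = -4 (C(g, W) = -4 + (W*W)*0 = -4 + W²*0 = -4 + 0 = -4)
C(-20, -15) + j(k(-5)) = -4 - 1 = -5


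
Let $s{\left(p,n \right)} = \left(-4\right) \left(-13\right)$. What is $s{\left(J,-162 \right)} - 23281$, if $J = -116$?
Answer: $-23229$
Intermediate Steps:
$s{\left(p,n \right)} = 52$
$s{\left(J,-162 \right)} - 23281 = 52 - 23281 = -23229$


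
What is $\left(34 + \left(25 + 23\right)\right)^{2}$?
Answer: $6724$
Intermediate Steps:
$\left(34 + \left(25 + 23\right)\right)^{2} = \left(34 + 48\right)^{2} = 82^{2} = 6724$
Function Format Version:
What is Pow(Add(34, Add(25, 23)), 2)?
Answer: 6724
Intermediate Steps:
Pow(Add(34, Add(25, 23)), 2) = Pow(Add(34, 48), 2) = Pow(82, 2) = 6724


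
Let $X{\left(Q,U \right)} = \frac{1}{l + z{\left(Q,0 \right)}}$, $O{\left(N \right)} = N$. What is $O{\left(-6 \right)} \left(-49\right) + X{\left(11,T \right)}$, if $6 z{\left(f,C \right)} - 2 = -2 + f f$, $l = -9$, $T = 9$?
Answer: $\frac{19704}{67} \approx 294.09$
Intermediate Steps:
$z{\left(f,C \right)} = \frac{f^{2}}{6}$ ($z{\left(f,C \right)} = \frac{1}{3} + \frac{-2 + f f}{6} = \frac{1}{3} + \frac{-2 + f^{2}}{6} = \frac{1}{3} + \left(- \frac{1}{3} + \frac{f^{2}}{6}\right) = \frac{f^{2}}{6}$)
$X{\left(Q,U \right)} = \frac{1}{-9 + \frac{Q^{2}}{6}}$
$O{\left(-6 \right)} \left(-49\right) + X{\left(11,T \right)} = \left(-6\right) \left(-49\right) + \frac{6}{-54 + 11^{2}} = 294 + \frac{6}{-54 + 121} = 294 + \frac{6}{67} = \frac{19704}{67}$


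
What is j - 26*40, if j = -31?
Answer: -1071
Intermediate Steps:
j - 26*40 = -31 - 26*40 = -31 - 1040 = -1071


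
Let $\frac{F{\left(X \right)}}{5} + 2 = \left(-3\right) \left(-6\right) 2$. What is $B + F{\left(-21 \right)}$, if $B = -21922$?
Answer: $-21752$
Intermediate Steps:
$F{\left(X \right)} = 170$ ($F{\left(X \right)} = -10 + 5 \left(-3\right) \left(-6\right) 2 = -10 + 5 \cdot 18 \cdot 2 = -10 + 5 \cdot 36 = -10 + 180 = 170$)
$B + F{\left(-21 \right)} = -21922 + 170 = -21752$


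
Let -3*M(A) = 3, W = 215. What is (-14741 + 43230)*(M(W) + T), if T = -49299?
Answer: -1404507700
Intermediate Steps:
M(A) = -1 (M(A) = -⅓*3 = -1)
(-14741 + 43230)*(M(W) + T) = (-14741 + 43230)*(-1 - 49299) = 28489*(-49300) = -1404507700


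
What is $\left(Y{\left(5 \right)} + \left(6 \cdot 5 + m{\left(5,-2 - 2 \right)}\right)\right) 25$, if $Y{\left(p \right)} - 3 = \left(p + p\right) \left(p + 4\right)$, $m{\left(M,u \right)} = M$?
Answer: $3200$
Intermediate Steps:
$Y{\left(p \right)} = 3 + 2 p \left(4 + p\right)$ ($Y{\left(p \right)} = 3 + \left(p + p\right) \left(p + 4\right) = 3 + 2 p \left(4 + p\right)$)
$\left(Y{\left(5 \right)} + \left(6 \cdot 5 + m{\left(5,-2 - 2 \right)}\right)\right) 25 = \left(\left(3 + 2 \cdot 5^{2} + 8 \cdot 5\right) + \left(6 \cdot 5 + 5\right)\right) 25 = \left(\left(3 + 2 \cdot 25 + 40\right) + \left(30 + 5\right)\right) 25 = \left(\left(3 + 50 + 40\right) + 35\right) 25 = \left(93 + 35\right) 25 = 128 \cdot 25 = 3200$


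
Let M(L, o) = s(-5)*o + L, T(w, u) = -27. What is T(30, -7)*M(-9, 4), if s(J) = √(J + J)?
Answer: 243 - 108*I*√10 ≈ 243.0 - 341.53*I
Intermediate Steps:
s(J) = √2*√J (s(J) = √(2*J) = √2*√J)
M(L, o) = L + I*o*√10 (M(L, o) = (√2*√(-5))*o + L = (√2*(I*√5))*o + L = (I*√10)*o + L = I*o*√10 + L = L + I*o*√10)
T(30, -7)*M(-9, 4) = -27*(-9 + I*4*√10) = -27*(-9 + 4*I*√10) = 243 - 108*I*√10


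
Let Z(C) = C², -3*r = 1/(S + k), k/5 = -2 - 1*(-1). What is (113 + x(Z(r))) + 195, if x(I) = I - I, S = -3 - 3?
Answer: 308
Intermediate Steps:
k = -5 (k = 5*(-2 - 1*(-1)) = 5*(-2 + 1) = 5*(-1) = -5)
S = -6
r = 1/33 (r = -1/(3*(-6 - 5)) = -⅓/(-11) = -⅓*(-1/11) = 1/33 ≈ 0.030303)
x(I) = 0
(113 + x(Z(r))) + 195 = (113 + 0) + 195 = 113 + 195 = 308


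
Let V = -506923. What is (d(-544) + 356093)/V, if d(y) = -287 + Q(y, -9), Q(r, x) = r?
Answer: -355262/506923 ≈ -0.70082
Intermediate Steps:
d(y) = -287 + y
(d(-544) + 356093)/V = ((-287 - 544) + 356093)/(-506923) = (-831 + 356093)*(-1/506923) = 355262*(-1/506923) = -355262/506923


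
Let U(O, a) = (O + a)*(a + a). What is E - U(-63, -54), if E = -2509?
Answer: -15145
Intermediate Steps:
U(O, a) = 2*a*(O + a) (U(O, a) = (O + a)*(2*a) = 2*a*(O + a))
E - U(-63, -54) = -2509 - 2*(-54)*(-63 - 54) = -2509 - 2*(-54)*(-117) = -2509 - 1*12636 = -2509 - 12636 = -15145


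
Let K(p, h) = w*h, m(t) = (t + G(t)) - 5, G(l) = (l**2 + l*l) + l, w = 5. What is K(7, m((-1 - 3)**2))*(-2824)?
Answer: -7610680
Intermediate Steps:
G(l) = l + 2*l**2 (G(l) = (l**2 + l**2) + l = 2*l**2 + l = l + 2*l**2)
m(t) = -5 + t + t*(1 + 2*t) (m(t) = (t + t*(1 + 2*t)) - 5 = -5 + t + t*(1 + 2*t))
K(p, h) = 5*h
K(7, m((-1 - 3)**2))*(-2824) = (5*(-5 + (-1 - 3)**2 + (-1 - 3)**2*(1 + 2*(-1 - 3)**2)))*(-2824) = (5*(-5 + (-4)**2 + (-4)**2*(1 + 2*(-4)**2)))*(-2824) = (5*(-5 + 16 + 16*(1 + 2*16)))*(-2824) = (5*(-5 + 16 + 16*(1 + 32)))*(-2824) = (5*(-5 + 16 + 16*33))*(-2824) = (5*(-5 + 16 + 528))*(-2824) = (5*539)*(-2824) = 2695*(-2824) = -7610680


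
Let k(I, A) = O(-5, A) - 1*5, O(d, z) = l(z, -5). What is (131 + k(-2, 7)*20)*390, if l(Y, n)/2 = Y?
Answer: 121290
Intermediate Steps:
l(Y, n) = 2*Y
O(d, z) = 2*z
k(I, A) = -5 + 2*A (k(I, A) = 2*A - 1*5 = 2*A - 5 = -5 + 2*A)
(131 + k(-2, 7)*20)*390 = (131 + (-5 + 2*7)*20)*390 = (131 + (-5 + 14)*20)*390 = (131 + 9*20)*390 = (131 + 180)*390 = 311*390 = 121290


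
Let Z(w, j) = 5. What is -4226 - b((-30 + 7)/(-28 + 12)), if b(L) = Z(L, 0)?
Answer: -4231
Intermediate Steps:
b(L) = 5
-4226 - b((-30 + 7)/(-28 + 12)) = -4226 - 1*5 = -4226 - 5 = -4231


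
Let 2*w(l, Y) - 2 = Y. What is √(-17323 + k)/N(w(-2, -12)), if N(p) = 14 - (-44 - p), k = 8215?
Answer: 6*I*√253/53 ≈ 1.8007*I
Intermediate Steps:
w(l, Y) = 1 + Y/2
N(p) = 58 + p (N(p) = 14 + (44 + p) = 58 + p)
√(-17323 + k)/N(w(-2, -12)) = √(-17323 + 8215)/(58 + (1 + (½)*(-12))) = √(-9108)/(58 + (1 - 6)) = (6*I*√253)/(58 - 5) = (6*I*√253)/53 = (6*I*√253)*(1/53) = 6*I*√253/53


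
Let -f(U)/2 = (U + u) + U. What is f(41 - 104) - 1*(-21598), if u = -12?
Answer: 21874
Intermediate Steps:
f(U) = 24 - 4*U (f(U) = -2*((U - 12) + U) = -2*((-12 + U) + U) = -2*(-12 + 2*U) = 24 - 4*U)
f(41 - 104) - 1*(-21598) = (24 - 4*(41 - 104)) - 1*(-21598) = (24 - 4*(-63)) + 21598 = (24 + 252) + 21598 = 276 + 21598 = 21874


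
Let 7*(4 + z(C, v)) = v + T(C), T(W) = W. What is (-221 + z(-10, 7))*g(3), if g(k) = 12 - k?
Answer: -14202/7 ≈ -2028.9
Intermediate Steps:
z(C, v) = -4 + C/7 + v/7 (z(C, v) = -4 + (v + C)/7 = -4 + (C + v)/7 = -4 + (C/7 + v/7) = -4 + C/7 + v/7)
(-221 + z(-10, 7))*g(3) = (-221 + (-4 + (⅐)*(-10) + (⅐)*7))*(12 - 1*3) = (-221 + (-4 - 10/7 + 1))*(12 - 3) = (-221 - 31/7)*9 = -1578/7*9 = -14202/7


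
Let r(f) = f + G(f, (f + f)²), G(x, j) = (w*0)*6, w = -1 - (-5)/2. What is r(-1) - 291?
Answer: -292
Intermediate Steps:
w = 3/2 (w = -1 - (-5)/2 = -1 - 1*(-5/2) = -1 + 5/2 = 3/2 ≈ 1.5000)
G(x, j) = 0 (G(x, j) = ((3/2)*0)*6 = 0*6 = 0)
r(f) = f (r(f) = f + 0 = f)
r(-1) - 291 = -1 - 291 = -292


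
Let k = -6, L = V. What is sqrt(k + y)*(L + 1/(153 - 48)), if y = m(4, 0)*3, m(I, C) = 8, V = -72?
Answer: -7559*sqrt(2)/35 ≈ -305.43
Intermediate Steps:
L = -72
y = 24 (y = 8*3 = 24)
sqrt(k + y)*(L + 1/(153 - 48)) = sqrt(-6 + 24)*(-72 + 1/(153 - 48)) = sqrt(18)*(-72 + 1/105) = (3*sqrt(2))*(-72 + 1/105) = (3*sqrt(2))*(-7559/105) = -7559*sqrt(2)/35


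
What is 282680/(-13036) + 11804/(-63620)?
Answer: -1133623659/51834395 ≈ -21.870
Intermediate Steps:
282680/(-13036) + 11804/(-63620) = 282680*(-1/13036) + 11804*(-1/63620) = -70670/3259 - 2951/15905 = -1133623659/51834395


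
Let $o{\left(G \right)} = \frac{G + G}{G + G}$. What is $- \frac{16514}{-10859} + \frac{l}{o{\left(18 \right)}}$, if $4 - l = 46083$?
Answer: $- \frac{500355347}{10859} \approx -46078.0$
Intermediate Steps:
$l = -46079$ ($l = 4 - 46083 = -46079$)
$o{\left(G \right)} = 1$ ($o{\left(G \right)} = \frac{2 G}{2 G} = 2 G \frac{1}{2 G} = 1$)
$- \frac{16514}{-10859} + \frac{l}{o{\left(18 \right)}} = - \frac{16514}{-10859} - \frac{46079}{1} = \left(-16514\right) \left(- \frac{1}{10859}\right) - 46079 = \frac{16514}{10859} - 46079 = - \frac{500355347}{10859}$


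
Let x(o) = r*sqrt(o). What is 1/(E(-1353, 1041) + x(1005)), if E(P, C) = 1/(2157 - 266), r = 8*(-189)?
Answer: -1891/8215853787328319 - 5406732072*sqrt(1005)/8215853787328319 ≈ -2.0862e-5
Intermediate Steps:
r = -1512
E(P, C) = 1/1891
x(o) = -1512*sqrt(o)
1/(E(-1353, 1041) + x(1005)) = 1/(1/1891 - 1512*sqrt(1005))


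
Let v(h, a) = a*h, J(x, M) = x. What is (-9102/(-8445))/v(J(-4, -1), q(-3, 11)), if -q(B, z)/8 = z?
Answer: 1517/495440 ≈ 0.0030619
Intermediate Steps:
q(B, z) = -8*z
(-9102/(-8445))/v(J(-4, -1), q(-3, 11)) = (-9102/(-8445))/((-8*11*(-4))) = (-9102*(-1/8445))/((-88*(-4))) = (3034/2815)/352 = (3034/2815)*(1/352) = 1517/495440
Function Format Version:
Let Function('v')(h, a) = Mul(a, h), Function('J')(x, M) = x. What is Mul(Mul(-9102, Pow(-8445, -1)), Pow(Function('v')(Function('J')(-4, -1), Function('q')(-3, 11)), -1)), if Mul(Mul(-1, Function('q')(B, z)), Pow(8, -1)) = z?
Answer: Rational(1517, 495440) ≈ 0.0030619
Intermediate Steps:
Function('q')(B, z) = Mul(-8, z)
Mul(Mul(-9102, Pow(-8445, -1)), Pow(Function('v')(Function('J')(-4, -1), Function('q')(-3, 11)), -1)) = Mul(Mul(-9102, Pow(-8445, -1)), Pow(Mul(Mul(-8, 11), -4), -1)) = Mul(Mul(-9102, Rational(-1, 8445)), Pow(Mul(-88, -4), -1)) = Mul(Rational(3034, 2815), Pow(352, -1)) = Mul(Rational(3034, 2815), Rational(1, 352)) = Rational(1517, 495440)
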